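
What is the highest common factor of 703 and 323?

Euclid: 703 = 2·323 + 57; 323 = 5·57 + 38; 57 = 1·38 + 19; 38 = 2·19 + 0. Last nonzero remainder: 19.

19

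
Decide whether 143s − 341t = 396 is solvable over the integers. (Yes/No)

gcd(143, 341): 341 = 2·143 + 55; 143 = 2·55 + 33; 55 = 1·33 + 22; 33 = 1·22 + 11; 22 = 2·11 + 0 → 11
11 divides 396, so a solution exists.

Yes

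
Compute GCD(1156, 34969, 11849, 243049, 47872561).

289

1156 = 2² · 17²; 34969 = 11² · 17²; 11849 = 17² · 41; 243049 = 17² · 29²; 47872561 = 11² · 17² · 37²
gcd takes min exponent of each prime: 17² = 289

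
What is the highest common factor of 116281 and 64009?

116281 = 11² · 31²
64009 = 11² · 23²
Common: 11² = 121

121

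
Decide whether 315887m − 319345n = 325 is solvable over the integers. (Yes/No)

By Bézout, 315887m − 319345n = 325 has integer solutions iff gcd(315887, 319345) | 325.
Euclid: 319345 = 1·315887 + 3458; 315887 = 91·3458 + 1209; 3458 = 2·1209 + 1040; 1209 = 1·1040 + 169; 1040 = 6·169 + 26; 169 = 6·26 + 13; 26 = 2·13 + 0. gcd = 13; 325 mod 13 = 0. Yes.

Yes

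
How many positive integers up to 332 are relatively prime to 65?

246

Prime factors of 65: 5, 13. Count integers ≤ 332 divisible by none of them.
By inclusion–exclusion: 332 − ⌊332/5⌋ − ⌊332/13⌋ + ⌊332/65⌋ = 246.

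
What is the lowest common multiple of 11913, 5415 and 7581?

416955

11913 = 3 · 11 · 19²; 5415 = 3 · 5 · 19²; 7581 = 3 · 7 · 19²
lcm takes max exponent of each prime: 3 · 5 · 7 · 11 · 19² = 416955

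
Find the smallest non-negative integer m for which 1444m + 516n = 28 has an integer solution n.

gcd(1444, 516) = 4 (Euclid: 1444 = 2·516 + 412; 516 = 1·412 + 104; 412 = 3·104 + 100; 104 = 1·100 + 4; 100 = 25·4 + 0), and 4 | 28.
Extended Euclid: 1444·(-5) + 516·(14) = 4. Scale by 7: m₀ = -35.
General solution m = m₀ + 129t; reducing mod 129 gives m = 94 (and n = -263).

94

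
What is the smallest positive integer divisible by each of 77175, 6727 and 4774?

77175 = 3² · 5² · 7³; 6727 = 7 · 31²; 4774 = 2 · 7 · 11 · 31
lcm takes max exponent of each prime: 2 · 3² · 5² · 7³ · 11 · 31² = 1631633850

1631633850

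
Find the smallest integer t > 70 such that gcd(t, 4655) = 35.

105

4655 = 35·133. Any t with gcd(t, 4655) = 35 is a multiple of 35, say 35s, with s coprime to 133.
Need s > 70/35, so s ≥ 3. First s ≥ 3 with gcd(s, 133) = 1 is s = 3. Thus t = 35·3 = 105.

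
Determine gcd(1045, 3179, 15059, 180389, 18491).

11

gcd(1045, 3179): 3179 = 3·1045 + 44; 1045 = 23·44 + 33; 44 = 1·33 + 11; 33 = 3·11 + 0 → 11
gcd(11, 15059): 15059 = 1369·11 + 0 → 11
gcd(11, 180389): 180389 = 16399·11 + 0 → 11
gcd(11, 18491): 18491 = 1681·11 + 0 → 11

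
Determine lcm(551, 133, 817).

165851

551 = 19 · 29; 133 = 7 · 19; 817 = 19 · 43
lcm takes max exponent of each prime: 7 · 19 · 29 · 43 = 165851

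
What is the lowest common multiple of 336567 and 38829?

gcd first: 336567 = 8·38829 + 25935; 38829 = 1·25935 + 12894; 25935 = 2·12894 + 147; 12894 = 87·147 + 105; 147 = 1·105 + 42; 105 = 2·42 + 21; 42 = 2·21 + 0 → gcd = 21
lcm = 336567·38829/gcd = 13068560043/21 = 622312383

622312383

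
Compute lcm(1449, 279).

44919

1449 = 3² · 7 · 23; 279 = 3² · 31
max exponents: 3² · 7 · 23 · 31 = 44919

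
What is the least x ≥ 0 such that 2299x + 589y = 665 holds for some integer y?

gcd(2299, 589) = 19 (Euclid: 2299 = 3·589 + 532; 589 = 1·532 + 57; 532 = 9·57 + 19; 57 = 3·19 + 0), and 19 | 665.
Extended Euclid: 2299·(10) + 589·(-39) = 19. Scale by 35: x₀ = 350.
General solution x = x₀ + 31t; reducing mod 31 gives x = 9 (and y = -34).

9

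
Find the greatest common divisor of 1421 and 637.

1421 = 7² · 29
637 = 7² · 13
Common: 7² = 49

49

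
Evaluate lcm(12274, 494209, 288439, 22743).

12274 = 2 · 17 · 19²; 494209 = 19² · 37²; 288439 = 17 · 19² · 47; 22743 = 3² · 7 · 19²
lcm takes max exponent of each prime: 2 · 3² · 7 · 17 · 19² · 37² · 47 = 49753996866

49753996866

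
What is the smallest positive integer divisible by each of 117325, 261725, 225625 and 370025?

3487485625

lcm(117325, 261725) = 117325·261725/gcd = 30706885625/9025 = 3402425
lcm(3402425, 225625) = 3402425·225625/gcd = 767672140625/9025 = 85060625
lcm(85060625, 370025) = 85060625·370025/gcd = 31474557765625/9025 = 3487485625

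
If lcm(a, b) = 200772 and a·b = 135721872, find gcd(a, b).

gcd·lcm = product, so gcd = 135721872/200772 = 676.

676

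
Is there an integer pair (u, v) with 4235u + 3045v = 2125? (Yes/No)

No

gcd(4235, 3045): 4235 = 1·3045 + 1190; 3045 = 2·1190 + 665; 1190 = 1·665 + 525; 665 = 1·525 + 140; 525 = 3·140 + 105; 140 = 1·105 + 35; 105 = 3·35 + 0 → 35
35 does not divide 2125, so a solution does not exist.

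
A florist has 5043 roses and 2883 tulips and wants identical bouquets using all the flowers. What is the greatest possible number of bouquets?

Euclid: 5043 = 1·2883 + 2160; 2883 = 1·2160 + 723; 2160 = 2·723 + 714; 723 = 1·714 + 9; 714 = 79·9 + 3; 9 = 3·3 + 0. Last nonzero remainder: 3.

3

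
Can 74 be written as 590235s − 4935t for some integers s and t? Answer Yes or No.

No

gcd(590235, 4935): 590235 = 119·4935 + 2970; 4935 = 1·2970 + 1965; 2970 = 1·1965 + 1005; 1965 = 1·1005 + 960; 1005 = 1·960 + 45; 960 = 21·45 + 15; 45 = 3·15 + 0 → 15
15 does not divide 74, so a solution does not exist.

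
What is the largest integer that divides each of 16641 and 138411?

16641 = 3² · 43²
138411 = 3² · 7 · 13³
Common: 3² = 9

9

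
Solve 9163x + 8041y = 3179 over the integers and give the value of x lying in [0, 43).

Reduce mod 8041: 9163x ≡ 3179 (mod 8041). With g = gcd(9163, 8041) = 187 dividing 3179, divide through: 49x ≡ 17 (mod 43).
Since gcd(49, 43) = 1, x ≡ 17·(49)⁻¹ ≡ 10 (mod 43). Smallest non-negative: 10.

10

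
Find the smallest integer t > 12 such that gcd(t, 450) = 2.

Multiples of 2 above 12: 2·7, 2·8, … . Need the cofactor coprime to 450/2 = 225.
Checking s = 7, 8, … the first with gcd(s, 225) = 1 is s = 7, giving 14.

14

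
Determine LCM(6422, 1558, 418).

2896322

lcm(6422, 1558) = 6422·1558/gcd = 10005476/38 = 263302
lcm(263302, 418) = 263302·418/gcd = 110060236/38 = 2896322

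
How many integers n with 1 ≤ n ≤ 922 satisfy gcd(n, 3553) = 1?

747

3553 = 11·17·19. Inclusion–exclusion on these primes:
922 − ⌊922/11⌋ − ⌊922/17⌋ − ⌊922/19⌋ + ⌊922/187⌋ + ⌊922/209⌋ + ⌊922/323⌋ − ⌊922/3553⌋ = 747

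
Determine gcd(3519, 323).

17

3519 = 3² · 17 · 23
323 = 17 · 19
Common: 17 = 17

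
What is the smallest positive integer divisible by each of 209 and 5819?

110561

gcd first: 5819 = 27·209 + 176; 209 = 1·176 + 33; 176 = 5·33 + 11; 33 = 3·11 + 0 → gcd = 11
lcm = 209·5819/gcd = 1216171/11 = 110561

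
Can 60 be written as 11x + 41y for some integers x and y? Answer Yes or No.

Yes

gcd(11, 41): 41 = 3·11 + 8; 11 = 1·8 + 3; 8 = 2·3 + 2; 3 = 1·2 + 1; 2 = 2·1 + 0 → 1
1 divides 60, so a solution exists.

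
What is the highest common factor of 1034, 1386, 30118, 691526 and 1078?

gcd(1034, 1386): 1386 = 1·1034 + 352; 1034 = 2·352 + 330; 352 = 1·330 + 22; 330 = 15·22 + 0 → 22
gcd(22, 30118): 30118 = 1369·22 + 0 → 22
gcd(22, 691526): 691526 = 31433·22 + 0 → 22
gcd(22, 1078): 1078 = 49·22 + 0 → 22

22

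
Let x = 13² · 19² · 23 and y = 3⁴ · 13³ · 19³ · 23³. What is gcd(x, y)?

1403207

min exponent per shared prime: 13² · 19² · 23 = 1403207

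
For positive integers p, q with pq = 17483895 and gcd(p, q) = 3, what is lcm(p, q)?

5827965

Since gcd(p,q)·lcm(p,q) = pq, lcm = 17483895/3 = 5827965.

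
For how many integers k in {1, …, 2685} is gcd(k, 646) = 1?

1197

Prime factors of 646: 2, 17, 19. Count integers ≤ 2685 divisible by none of them.
By inclusion–exclusion: 2685 − ⌊2685/2⌋ − ⌊2685/17⌋ − ⌊2685/19⌋ + ⌊2685/34⌋ + ⌊2685/38⌋ + ⌊2685/323⌋ − ⌊2685/646⌋ = 1197.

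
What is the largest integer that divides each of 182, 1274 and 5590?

26

gcd(182, 1274): 1274 = 7·182 + 0 → 182
gcd(182, 5590): 5590 = 30·182 + 130; 182 = 1·130 + 52; 130 = 2·52 + 26; 52 = 2·26 + 0 → 26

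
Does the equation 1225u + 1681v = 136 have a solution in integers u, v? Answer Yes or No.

Yes

gcd(1225, 1681): 1681 = 1·1225 + 456; 1225 = 2·456 + 313; 456 = 1·313 + 143; 313 = 2·143 + 27; 143 = 5·27 + 8; 27 = 3·8 + 3; 8 = 2·3 + 2; 3 = 1·2 + 1; 2 = 2·1 + 0 → 1
1 divides 136, so a solution exists.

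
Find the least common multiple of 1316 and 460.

151340

1316 = 2² · 7 · 47; 460 = 2² · 5 · 23
max exponents: 2² · 5 · 7 · 23 · 47 = 151340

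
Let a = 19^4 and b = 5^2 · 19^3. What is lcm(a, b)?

max exponent per prime: 5^2 · 19^4 = 3258025

3258025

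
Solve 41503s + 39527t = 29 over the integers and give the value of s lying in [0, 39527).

22504

gcd(41503, 39527) = 1 (Euclid: 41503 = 1·39527 + 1976; 39527 = 20·1976 + 7; 1976 = 282·7 + 2; 7 = 3·2 + 1; 2 = 2·1 + 0), and 1 | 29.
Extended Euclid: 41503·(-16943) + 39527·(17790) = 1. Scale by 29: s₀ = -491347.
General solution s = s₀ + 39527k; reducing mod 39527 gives s = 22504 (and t = -23629).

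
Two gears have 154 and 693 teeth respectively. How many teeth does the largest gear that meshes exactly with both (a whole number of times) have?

77

154 = 2 · 7 · 11
693 = 3² · 7 · 11
Common: 7 · 11 = 77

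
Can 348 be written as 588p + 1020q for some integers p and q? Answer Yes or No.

By Bézout, 588p + 1020q = 348 has integer solutions iff gcd(588, 1020) | 348.
Euclid: 1020 = 1·588 + 432; 588 = 1·432 + 156; 432 = 2·156 + 120; 156 = 1·120 + 36; 120 = 3·36 + 12; 36 = 3·12 + 0. gcd = 12; 348 mod 12 = 0. Yes.

Yes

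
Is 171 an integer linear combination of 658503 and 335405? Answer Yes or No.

gcd(658503, 335405): 658503 = 1·335405 + 323098; 335405 = 1·323098 + 12307; 323098 = 26·12307 + 3116; 12307 = 3·3116 + 2959; 3116 = 1·2959 + 157; 2959 = 18·157 + 133; 157 = 1·133 + 24; 133 = 5·24 + 13; 24 = 1·13 + 11; 13 = 1·11 + 2; 11 = 5·2 + 1; 2 = 2·1 + 0 → 1
1 divides 171, so a solution exists.

Yes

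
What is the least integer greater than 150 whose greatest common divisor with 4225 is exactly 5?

155

gcd(t, 4225) = 5 forces 5 | t; write t = 5s. Then gcd(5s, 5·845) = 5·gcd(s, 845), so need gcd(s, 845) = 1.
5s > 150 gives s ≥ 31. The least s ≥ 31 coprime to 845 is 31, so t = 5·31 = 155.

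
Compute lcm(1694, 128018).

1694 = 2 · 7 · 11²; 128018 = 2 · 11² · 23²
max exponents: 2 · 7 · 11² · 23² = 896126

896126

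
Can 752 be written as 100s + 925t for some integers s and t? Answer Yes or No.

By Bézout, 100s + 925t = 752 has integer solutions iff gcd(100, 925) | 752.
Euclid: 925 = 9·100 + 25; 100 = 4·25 + 0. gcd = 25; 752 mod 25 = 2. No.

No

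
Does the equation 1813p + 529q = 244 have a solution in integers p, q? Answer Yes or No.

gcd(1813, 529): 1813 = 3·529 + 226; 529 = 2·226 + 77; 226 = 2·77 + 72; 77 = 1·72 + 5; 72 = 14·5 + 2; 5 = 2·2 + 1; 2 = 2·1 + 0 → 1
1 divides 244, so a solution exists.

Yes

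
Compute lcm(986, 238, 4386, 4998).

986 = 2 · 17 · 29; 238 = 2 · 7 · 17; 4386 = 2 · 3 · 17 · 43; 4998 = 2 · 3 · 7² · 17
lcm takes max exponent of each prime: 2 · 3 · 7² · 17 · 29 · 43 = 6232506

6232506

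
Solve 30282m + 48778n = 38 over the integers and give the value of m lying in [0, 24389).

Reduce mod 48778: 30282m ≡ 38 (mod 48778). With g = gcd(30282, 48778) = 2 dividing 38, divide through: 15141m ≡ 19 (mod 24389).
Since gcd(15141, 24389) = 1, m ≡ 19·(15141)⁻¹ ≡ 567 (mod 24389). Smallest non-negative: 567.

567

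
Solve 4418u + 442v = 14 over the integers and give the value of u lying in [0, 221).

Reduce mod 442: 4418u ≡ 14 (mod 442). With g = gcd(4418, 442) = 2 dividing 14, divide through: 2209u ≡ 7 (mod 221).
Since gcd(2209, 221) = 1, u ≡ 7·(2209)⁻¹ ≡ 214 (mod 221). Smallest non-negative: 214.

214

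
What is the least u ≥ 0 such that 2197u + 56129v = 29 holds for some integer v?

18880

Euclid: 56129 = 25·2197 + 1204; 2197 = 1·1204 + 993; 1204 = 1·993 + 211; 993 = 4·211 + 149; 211 = 1·149 + 62; 149 = 2·62 + 25; 62 = 2·25 + 12; 25 = 2·12 + 1; 12 = 12·1 + 0 → gcd = 1; 29 = 1·29.
Back-substitution yields 2197·(4522) + 56129·(-177) = 1, so one solution is u = 4522·29 = 131138, v = -177·29 = -5133.
Solutions in u differ by 56129/1 = 56129; the one in [0, 56129) is 131138 mod 56129 = 18880.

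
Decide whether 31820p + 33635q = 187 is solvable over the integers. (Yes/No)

By Bézout, 31820p + 33635q = 187 has integer solutions iff gcd(31820, 33635) | 187.
Euclid: 33635 = 1·31820 + 1815; 31820 = 17·1815 + 965; 1815 = 1·965 + 850; 965 = 1·850 + 115; 850 = 7·115 + 45; 115 = 2·45 + 25; 45 = 1·25 + 20; 25 = 1·20 + 5; 20 = 4·5 + 0. gcd = 5; 187 mod 5 = 2. No.

No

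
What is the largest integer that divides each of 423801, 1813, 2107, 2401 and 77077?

gcd(423801, 1813): 423801 = 233·1813 + 1372; 1813 = 1·1372 + 441; 1372 = 3·441 + 49; 441 = 9·49 + 0 → 49
gcd(49, 2107): 2107 = 43·49 + 0 → 49
gcd(49, 2401): 2401 = 49·49 + 0 → 49
gcd(49, 77077): 77077 = 1573·49 + 0 → 49

49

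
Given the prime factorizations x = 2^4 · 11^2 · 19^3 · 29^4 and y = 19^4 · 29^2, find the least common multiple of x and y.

max exponent per prime: 2^4 · 11^2 · 19^4 · 29^4 = 178448026101136

178448026101136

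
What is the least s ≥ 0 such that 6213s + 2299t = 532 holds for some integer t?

Euclid: 6213 = 2·2299 + 1615; 2299 = 1·1615 + 684; 1615 = 2·684 + 247; 684 = 2·247 + 190; 247 = 1·190 + 57; 190 = 3·57 + 19; 57 = 3·19 + 0 → gcd = 19; 532 = 19·28.
Back-substitution yields 6213·(-37) + 2299·(100) = 19, so one solution is s = -37·28 = -1036, t = 100·28 = 2800.
Solutions in s differ by 2299/19 = 121; the one in [0, 121) is -1036 mod 121 = 53.

53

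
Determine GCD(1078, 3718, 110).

gcd(1078, 3718): 3718 = 3·1078 + 484; 1078 = 2·484 + 110; 484 = 4·110 + 44; 110 = 2·44 + 22; 44 = 2·22 + 0 → 22
gcd(22, 110): 110 = 5·22 + 0 → 22

22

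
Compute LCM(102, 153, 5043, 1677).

102 = 2 · 3 · 17; 153 = 3² · 17; 5043 = 3 · 41²; 1677 = 3 · 13 · 43
lcm takes max exponent of each prime: 2 · 3² · 13 · 17 · 41² · 43 = 287541774

287541774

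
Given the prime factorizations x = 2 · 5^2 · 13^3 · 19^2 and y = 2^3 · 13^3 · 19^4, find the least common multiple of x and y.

57263047400

max exponent per prime: 2^3 · 5^2 · 13^3 · 19^4 = 57263047400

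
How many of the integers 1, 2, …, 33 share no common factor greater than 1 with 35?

35 = 5·7. Inclusion–exclusion on these primes:
33 − ⌊33/5⌋ − ⌊33/7⌋ + ⌊33/35⌋ = 23

23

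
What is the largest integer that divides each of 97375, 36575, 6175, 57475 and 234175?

475

gcd(97375, 36575): 97375 = 2·36575 + 24225; 36575 = 1·24225 + 12350; 24225 = 1·12350 + 11875; 12350 = 1·11875 + 475; 11875 = 25·475 + 0 → 475
gcd(475, 6175): 6175 = 13·475 + 0 → 475
gcd(475, 57475): 57475 = 121·475 + 0 → 475
gcd(475, 234175): 234175 = 493·475 + 0 → 475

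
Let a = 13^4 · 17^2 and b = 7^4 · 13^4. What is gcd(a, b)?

28561

min exponent per shared prime: 13^4 = 28561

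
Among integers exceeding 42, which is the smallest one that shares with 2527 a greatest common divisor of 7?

Multiples of 7 above 42: 7·7, 7·8, … . Need the cofactor coprime to 2527/7 = 361.
Checking s = 7, 8, … the first with gcd(s, 361) = 1 is s = 7, giving 49.

49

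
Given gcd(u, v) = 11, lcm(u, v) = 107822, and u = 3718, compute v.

Using uv = gcd(u,v)·lcm(u,v) = 11·107822 = 1186042, we get v = 1186042/3718 = 319.

319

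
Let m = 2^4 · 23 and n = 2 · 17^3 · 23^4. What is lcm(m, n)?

max exponent per prime: 2^4 · 17^3 · 23^4 = 21997741328

21997741328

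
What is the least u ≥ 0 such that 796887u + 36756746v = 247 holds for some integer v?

Reduce mod 36756746: 796887u ≡ 247 (mod 36756746). With g = gcd(796887, 36756746) = 13 dividing 247, divide through: 61299u ≡ 19 (mod 2827442).
Since gcd(61299, 2827442) = 1, u ≡ 19·(61299)⁻¹ ≡ 524077 (mod 2827442). Smallest non-negative: 524077.

524077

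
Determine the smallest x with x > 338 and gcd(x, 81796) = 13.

351

81796 = 13·6292. Any x with gcd(x, 81796) = 13 is a multiple of 13, say 13s, with s coprime to 6292.
Need s > 338/13, so s ≥ 27. First s ≥ 27 with gcd(s, 6292) = 1 is s = 27. Thus x = 13·27 = 351.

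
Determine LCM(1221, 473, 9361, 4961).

544613619

1221 = 3 · 11 · 37; 473 = 11 · 43; 9361 = 11 · 23 · 37; 4961 = 11² · 41
lcm takes max exponent of each prime: 3 · 11² · 23 · 37 · 41 · 43 = 544613619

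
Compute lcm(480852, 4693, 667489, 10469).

335188946196

480852 = 2² · 3² · 19² · 37; 4693 = 13 · 19²; 667489 = 19² · 43²; 10469 = 19² · 29
lcm takes max exponent of each prime: 2² · 3² · 13 · 19² · 29 · 37 · 43² = 335188946196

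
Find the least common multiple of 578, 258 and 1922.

71654082

578 = 2 · 17²; 258 = 2 · 3 · 43; 1922 = 2 · 31²
lcm takes max exponent of each prime: 2 · 3 · 17² · 31² · 43 = 71654082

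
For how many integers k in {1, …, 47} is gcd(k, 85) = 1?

Prime factors of 85: 5, 17. Count integers ≤ 47 divisible by none of them.
By inclusion–exclusion: 47 − ⌊47/5⌋ − ⌊47/17⌋ + ⌊47/85⌋ = 36.

36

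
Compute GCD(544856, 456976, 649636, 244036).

676

gcd(544856, 456976): 544856 = 1·456976 + 87880; 456976 = 5·87880 + 17576; 87880 = 5·17576 + 0 → 17576
gcd(17576, 649636): 649636 = 36·17576 + 16900; 17576 = 1·16900 + 676; 16900 = 25·676 + 0 → 676
gcd(676, 244036): 244036 = 361·676 + 0 → 676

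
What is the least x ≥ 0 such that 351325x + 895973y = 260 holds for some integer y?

Euclid: 895973 = 2·351325 + 193323; 351325 = 1·193323 + 158002; 193323 = 1·158002 + 35321; 158002 = 4·35321 + 16718; 35321 = 2·16718 + 1885; 16718 = 8·1885 + 1638; 1885 = 1·1638 + 247; 1638 = 6·247 + 156; 247 = 1·156 + 91; 156 = 1·91 + 65; 91 = 1·65 + 26; 65 = 2·26 + 13; 26 = 2·13 + 0 → gcd = 13; 260 = 13·20.
Back-substitution yields 351325·(28994) + 895973·(-11369) = 13, so one solution is x = 28994·20 = 579880, y = -11369·20 = -227380.
Solutions in x differ by 895973/13 = 68921; the one in [0, 68921) is 579880 mod 68921 = 28512.

28512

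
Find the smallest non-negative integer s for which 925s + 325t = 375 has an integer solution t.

gcd(925, 325) = 25 (Euclid: 925 = 2·325 + 275; 325 = 1·275 + 50; 275 = 5·50 + 25; 50 = 2·25 + 0), and 25 | 375.
Extended Euclid: 925·(6) + 325·(-17) = 25. Scale by 15: s₀ = 90.
General solution s = s₀ + 13k; reducing mod 13 gives s = 12 (and t = -33).

12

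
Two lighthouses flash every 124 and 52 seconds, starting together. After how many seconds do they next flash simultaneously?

gcd first: 124 = 2·52 + 20; 52 = 2·20 + 12; 20 = 1·12 + 8; 12 = 1·8 + 4; 8 = 2·4 + 0 → gcd = 4
lcm = 124·52/gcd = 6448/4 = 1612

1612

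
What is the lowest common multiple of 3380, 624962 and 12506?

231235940

3380 = 2² · 5 · 13²; 624962 = 2 · 13² · 43²; 12506 = 2 · 13² · 37
lcm takes max exponent of each prime: 2² · 5 · 13² · 37 · 43² = 231235940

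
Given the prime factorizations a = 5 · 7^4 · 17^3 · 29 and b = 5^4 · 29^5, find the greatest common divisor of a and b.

min exponent per shared prime: 5 · 29 = 145

145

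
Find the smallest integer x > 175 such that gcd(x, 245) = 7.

182

245 = 7·35. Any x with gcd(x, 245) = 7 is a multiple of 7, say 7s, with s coprime to 35.
Need s > 175/7, so s ≥ 26. First s ≥ 26 with gcd(s, 35) = 1 is s = 26. Thus x = 7·26 = 182.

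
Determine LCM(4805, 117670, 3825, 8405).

lcm(4805, 117670) = 4805·117670/gcd = 565404350/5 = 113080870
lcm(113080870, 3825) = 113080870·3825/gcd = 432534327750/5 = 86506865550
lcm(86506865550, 8405) = 86506865550·8405/gcd = 727090204947750/8405 = 86506865550

86506865550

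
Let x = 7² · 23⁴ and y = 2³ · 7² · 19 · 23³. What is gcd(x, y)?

min exponent per shared prime: 7² · 23³ = 596183

596183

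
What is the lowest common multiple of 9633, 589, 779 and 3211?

12243543

9633 = 3 · 13² · 19; 589 = 19 · 31; 779 = 19 · 41; 3211 = 13² · 19
lcm takes max exponent of each prime: 3 · 13² · 19 · 31 · 41 = 12243543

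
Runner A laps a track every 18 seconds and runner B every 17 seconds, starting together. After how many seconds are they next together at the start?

gcd first: 18 = 1·17 + 1; 17 = 17·1 + 0 → gcd = 1
lcm = 18·17/gcd = 306/1 = 306

306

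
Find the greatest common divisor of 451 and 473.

11

Euclid: 473 = 1·451 + 22; 451 = 20·22 + 11; 22 = 2·11 + 0. Last nonzero remainder: 11.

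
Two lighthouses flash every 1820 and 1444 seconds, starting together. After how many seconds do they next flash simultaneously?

657020

gcd first: 1820 = 1·1444 + 376; 1444 = 3·376 + 316; 376 = 1·316 + 60; 316 = 5·60 + 16; 60 = 3·16 + 12; 16 = 1·12 + 4; 12 = 3·4 + 0 → gcd = 4
lcm = 1820·1444/gcd = 2628080/4 = 657020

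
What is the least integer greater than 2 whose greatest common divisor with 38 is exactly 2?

4

gcd(k, 38) = 2 forces 2 | k; write k = 2s. Then gcd(2s, 2·19) = 2·gcd(s, 19), so need gcd(s, 19) = 1.
2s > 2 gives s ≥ 2. The least s ≥ 2 coprime to 19 is 2, so k = 2·2 = 4.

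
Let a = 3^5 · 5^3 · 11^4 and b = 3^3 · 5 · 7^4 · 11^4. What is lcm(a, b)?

max exponent per prime: 3^5 · 5^3 · 7^4 · 11^4 = 1067773620375

1067773620375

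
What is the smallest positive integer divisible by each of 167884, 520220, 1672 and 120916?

lcm(167884, 520220) = 167884·520220/gcd = 87336614480/76 = 1149165980
lcm(1149165980, 1672) = 1149165980·1672/gcd = 1921405518560/76 = 25281651560
lcm(25281651560, 120916) = 25281651560·120916/gcd = 3056956180028960/2812 = 1087111017080

1087111017080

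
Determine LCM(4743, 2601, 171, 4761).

810422181

4743 = 3² · 17 · 31; 2601 = 3² · 17²; 171 = 3² · 19; 4761 = 3² · 23²
lcm takes max exponent of each prime: 3² · 17² · 19 · 23² · 31 = 810422181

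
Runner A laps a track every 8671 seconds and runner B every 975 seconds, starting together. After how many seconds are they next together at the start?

650325

8671 = 13 · 23 · 29; 975 = 3 · 5² · 13
max exponents: 3 · 5² · 13 · 23 · 29 = 650325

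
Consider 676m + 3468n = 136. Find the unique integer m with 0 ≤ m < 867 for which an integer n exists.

544

Reduce mod 3468: 676m ≡ 136 (mod 3468). With g = gcd(676, 3468) = 4 dividing 136, divide through: 169m ≡ 34 (mod 867).
Since gcd(169, 867) = 1, m ≡ 34·(169)⁻¹ ≡ 544 (mod 867). Smallest non-negative: 544.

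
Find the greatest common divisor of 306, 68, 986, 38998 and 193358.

34

306 = 2 · 3² · 17; 68 = 2² · 17; 986 = 2 · 17 · 29; 38998 = 2 · 17 · 31 · 37; 193358 = 2 · 11² · 17 · 47
gcd takes min exponent of each prime: 2 · 17 = 34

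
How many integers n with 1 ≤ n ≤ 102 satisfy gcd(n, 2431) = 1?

80

2431 = 11·13·17. Inclusion–exclusion on these primes:
102 − ⌊102/11⌋ − ⌊102/13⌋ − ⌊102/17⌋ + ⌊102/143⌋ + ⌊102/187⌋ + ⌊102/221⌋ − ⌊102/2431⌋ = 80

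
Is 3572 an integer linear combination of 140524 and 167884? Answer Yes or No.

Yes

By Bézout, 140524p + 167884q = 3572 has integer solutions iff gcd(140524, 167884) | 3572.
Euclid: 167884 = 1·140524 + 27360; 140524 = 5·27360 + 3724; 27360 = 7·3724 + 1292; 3724 = 2·1292 + 1140; 1292 = 1·1140 + 152; 1140 = 7·152 + 76; 152 = 2·76 + 0. gcd = 76; 3572 mod 76 = 0. Yes.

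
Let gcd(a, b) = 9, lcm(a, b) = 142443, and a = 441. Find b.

a·b = gcd·lcm = 9·142443 = 1281987, so b = 1281987/441 = 2907.

2907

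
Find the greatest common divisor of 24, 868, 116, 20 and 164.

4

gcd(24, 868): 868 = 36·24 + 4; 24 = 6·4 + 0 → 4
gcd(4, 116): 116 = 29·4 + 0 → 4
gcd(4, 20): 20 = 5·4 + 0 → 4
gcd(4, 164): 164 = 41·4 + 0 → 4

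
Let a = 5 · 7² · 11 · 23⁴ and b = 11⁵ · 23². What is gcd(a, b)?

min exponent per shared prime: 11 · 23² = 5819

5819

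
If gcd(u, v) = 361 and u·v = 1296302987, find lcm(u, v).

gcd·lcm = product, so lcm = 1296302987/361 = 3590867.

3590867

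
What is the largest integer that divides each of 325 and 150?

25

Euclid: 325 = 2·150 + 25; 150 = 6·25 + 0. Last nonzero remainder: 25.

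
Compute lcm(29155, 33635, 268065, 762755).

4077200829555

lcm(29155, 33635) = 29155·33635/gcd = 980628425/35 = 28017955
lcm(28017955, 268065) = 28017955·268065/gcd = 7510633107075/35 = 214589517345
lcm(214589517345, 762755) = 214589517345·762755/gcd = 163679227302485475/40145 = 4077200829555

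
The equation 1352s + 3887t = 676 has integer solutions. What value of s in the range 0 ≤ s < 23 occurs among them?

Reduce mod 3887: 1352s ≡ 676 (mod 3887). With g = gcd(1352, 3887) = 169 dividing 676, divide through: 8s ≡ 4 (mod 23).
Since gcd(8, 23) = 1, s ≡ 4·(8)⁻¹ ≡ 12 (mod 23). Smallest non-negative: 12.

12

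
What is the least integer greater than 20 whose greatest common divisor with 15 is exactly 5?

15 = 5·3. Any m with gcd(m, 15) = 5 is a multiple of 5, say 5s, with s coprime to 3.
Need s > 20/5, so s ≥ 5. First s ≥ 5 with gcd(s, 3) = 1 is s = 5. Thus m = 5·5 = 25.

25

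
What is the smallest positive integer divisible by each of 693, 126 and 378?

4158

lcm(693, 126) = 693·126/gcd = 87318/63 = 1386
lcm(1386, 378) = 1386·378/gcd = 523908/126 = 4158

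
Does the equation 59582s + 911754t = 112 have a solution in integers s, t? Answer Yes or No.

gcd(59582, 911754): 911754 = 15·59582 + 18024; 59582 = 3·18024 + 5510; 18024 = 3·5510 + 1494; 5510 = 3·1494 + 1028; 1494 = 1·1028 + 466; 1028 = 2·466 + 96; 466 = 4·96 + 82; 96 = 1·82 + 14; 82 = 5·14 + 12; 14 = 1·12 + 2; 12 = 6·2 + 0 → 2
2 divides 112, so a solution exists.

Yes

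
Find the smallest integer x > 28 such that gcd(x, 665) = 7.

42

gcd(x, 665) = 7 forces 7 | x; write x = 7s. Then gcd(7s, 7·95) = 7·gcd(s, 95), so need gcd(s, 95) = 1.
7s > 28 gives s ≥ 5. The least s ≥ 5 coprime to 95 is 6, so x = 7·6 = 42.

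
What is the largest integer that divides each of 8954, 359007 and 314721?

121

8954 = 2 · 11² · 37; 359007 = 3 · 11² · 23 · 43; 314721 = 3² · 11² · 17²
gcd takes min exponent of each prime: 11² = 121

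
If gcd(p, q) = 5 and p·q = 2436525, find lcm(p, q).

487305

For any two positive integers, gcd × lcm equals their product. Hence lcm = 2436525 / 5 = 487305.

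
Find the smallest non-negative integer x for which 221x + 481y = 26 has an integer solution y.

gcd(221, 481) = 13 (Euclid: 481 = 2·221 + 39; 221 = 5·39 + 26; 39 = 1·26 + 13; 26 = 2·13 + 0), and 13 | 26.
Extended Euclid: 221·(-13) + 481·(6) = 13. Scale by 2: x₀ = -26.
General solution x = x₀ + 37t; reducing mod 37 gives x = 11 (and y = -5).

11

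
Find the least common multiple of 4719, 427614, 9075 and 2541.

lcm(4719, 427614) = 4719·427614/gcd = 2017910466/363 = 5558982
lcm(5558982, 9075) = 5558982·9075/gcd = 50447761650/363 = 138974550
lcm(138974550, 2541) = 138974550·2541/gcd = 353134331550/363 = 972821850

972821850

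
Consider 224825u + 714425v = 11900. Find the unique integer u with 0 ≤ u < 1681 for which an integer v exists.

321

Euclid: 714425 = 3·224825 + 39950; 224825 = 5·39950 + 25075; 39950 = 1·25075 + 14875; 25075 = 1·14875 + 10200; 14875 = 1·10200 + 4675; 10200 = 2·4675 + 850; 4675 = 5·850 + 425; 850 = 2·425 + 0 → gcd = 425; 11900 = 425·28.
Back-substitution yields 224825·(-769) + 714425·(242) = 425, so one solution is u = -769·28 = -21532, v = 242·28 = 6776.
Solutions in u differ by 714425/425 = 1681; the one in [0, 1681) is -21532 mod 1681 = 321.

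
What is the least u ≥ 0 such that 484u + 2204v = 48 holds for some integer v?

246

Reduce mod 2204: 484u ≡ 48 (mod 2204). With g = gcd(484, 2204) = 4 dividing 48, divide through: 121u ≡ 12 (mod 551).
Since gcd(121, 551) = 1, u ≡ 12·(121)⁻¹ ≡ 246 (mod 551). Smallest non-negative: 246.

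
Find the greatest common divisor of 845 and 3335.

5

Euclid: 3335 = 3·845 + 800; 845 = 1·800 + 45; 800 = 17·45 + 35; 45 = 1·35 + 10; 35 = 3·10 + 5; 10 = 2·5 + 0. Last nonzero remainder: 5.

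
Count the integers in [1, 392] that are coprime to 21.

21 = 3·7. Inclusion–exclusion on these primes:
392 − ⌊392/3⌋ − ⌊392/7⌋ + ⌊392/21⌋ = 224

224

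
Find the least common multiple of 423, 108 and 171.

lcm(423, 108) = 423·108/gcd = 45684/9 = 5076
lcm(5076, 171) = 5076·171/gcd = 867996/9 = 96444

96444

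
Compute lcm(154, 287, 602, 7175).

154 = 2 · 7 · 11; 287 = 7 · 41; 602 = 2 · 7 · 43; 7175 = 5² · 7 · 41
lcm takes max exponent of each prime: 2 · 5² · 7 · 11 · 41 · 43 = 6787550

6787550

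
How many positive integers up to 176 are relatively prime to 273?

Prime factors of 273: 3, 7, 13. Count integers ≤ 176 divisible by none of them.
By inclusion–exclusion: 176 − ⌊176/3⌋ − ⌊176/7⌋ − ⌊176/13⌋ + ⌊176/21⌋ + ⌊176/39⌋ + ⌊176/91⌋ − ⌊176/273⌋ = 93.

93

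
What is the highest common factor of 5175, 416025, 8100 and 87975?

225

5175 = 3² · 5² · 23; 416025 = 3² · 5² · 43²; 8100 = 2² · 3⁴ · 5²; 87975 = 3² · 5² · 17 · 23
gcd takes min exponent of each prime: 3² · 5² = 225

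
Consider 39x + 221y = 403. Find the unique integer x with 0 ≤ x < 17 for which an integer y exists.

gcd(39, 221) = 13 (Euclid: 221 = 5·39 + 26; 39 = 1·26 + 13; 26 = 2·13 + 0), and 13 | 403.
Extended Euclid: 39·(6) + 221·(-1) = 13. Scale by 31: x₀ = 186.
General solution x = x₀ + 17t; reducing mod 17 gives x = 16 (and y = -1).

16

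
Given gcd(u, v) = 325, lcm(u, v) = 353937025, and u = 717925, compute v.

Using uv = gcd(u,v)·lcm(u,v) = 325·353937025 = 115029533125, we get v = 115029533125/717925 = 160225.

160225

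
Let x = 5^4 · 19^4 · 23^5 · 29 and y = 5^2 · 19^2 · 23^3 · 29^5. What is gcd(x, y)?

min exponent per shared prime: 5^2 · 19^2 · 23^3 · 29 = 3184408075

3184408075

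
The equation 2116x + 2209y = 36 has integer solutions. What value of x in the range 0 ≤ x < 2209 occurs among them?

1211

gcd(2116, 2209) = 1 (Euclid: 2209 = 1·2116 + 93; 2116 = 22·93 + 70; 93 = 1·70 + 23; 70 = 3·23 + 1; 23 = 23·1 + 0), and 1 | 36.
Extended Euclid: 2116·(95) + 2209·(-91) = 1. Scale by 36: x₀ = 3420.
General solution x = x₀ + 2209t; reducing mod 2209 gives x = 1211 (and y = -1160).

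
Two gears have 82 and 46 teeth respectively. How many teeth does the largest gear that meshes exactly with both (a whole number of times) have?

2

82 = 2 · 41
46 = 2 · 23
Common: 2 = 2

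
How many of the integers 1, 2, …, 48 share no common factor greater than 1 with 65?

Prime factors of 65: 5, 13. Count integers ≤ 48 divisible by none of them.
By inclusion–exclusion: 48 − ⌊48/5⌋ − ⌊48/13⌋ + ⌊48/65⌋ = 36.

36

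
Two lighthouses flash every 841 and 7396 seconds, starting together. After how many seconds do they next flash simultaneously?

gcd first: 7396 = 8·841 + 668; 841 = 1·668 + 173; 668 = 3·173 + 149; 173 = 1·149 + 24; 149 = 6·24 + 5; 24 = 4·5 + 4; 5 = 1·4 + 1; 4 = 4·1 + 0 → gcd = 1
lcm = 841·7396/gcd = 6220036/1 = 6220036

6220036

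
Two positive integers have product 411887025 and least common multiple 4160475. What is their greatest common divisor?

99

gcd·lcm = product, so gcd = 411887025/4160475 = 99.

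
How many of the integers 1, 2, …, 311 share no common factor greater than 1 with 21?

Prime factors of 21: 3, 7. Count integers ≤ 311 divisible by none of them.
By inclusion–exclusion: 311 − ⌊311/3⌋ − ⌊311/7⌋ + ⌊311/21⌋ = 178.

178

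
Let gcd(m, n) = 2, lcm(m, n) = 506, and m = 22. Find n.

m·n = gcd·lcm = 2·506 = 1012, so n = 1012/22 = 46.

46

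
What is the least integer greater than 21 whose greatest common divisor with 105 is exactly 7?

28

gcd(m, 105) = 7 forces 7 | m; write m = 7s. Then gcd(7s, 7·15) = 7·gcd(s, 15), so need gcd(s, 15) = 1.
7s > 21 gives s ≥ 4. The least s ≥ 4 coprime to 15 is 4, so m = 7·4 = 28.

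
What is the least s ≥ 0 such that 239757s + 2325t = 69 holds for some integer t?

767

Reduce mod 2325: 239757s ≡ 69 (mod 2325). With g = gcd(239757, 2325) = 3 dividing 69, divide through: 79919s ≡ 23 (mod 775).
Since gcd(79919, 775) = 1, s ≡ 23·(79919)⁻¹ ≡ 767 (mod 775). Smallest non-negative: 767.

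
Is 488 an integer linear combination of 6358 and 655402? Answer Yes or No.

No

gcd(6358, 655402): 655402 = 103·6358 + 528; 6358 = 12·528 + 22; 528 = 24·22 + 0 → 22
22 does not divide 488, so a solution does not exist.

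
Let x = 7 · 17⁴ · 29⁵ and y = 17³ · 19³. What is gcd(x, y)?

min exponent per shared prime: 17³ = 4913

4913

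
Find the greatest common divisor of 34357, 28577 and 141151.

17

gcd(34357, 28577): 34357 = 1·28577 + 5780; 28577 = 4·5780 + 5457; 5780 = 1·5457 + 323; 5457 = 16·323 + 289; 323 = 1·289 + 34; 289 = 8·34 + 17; 34 = 2·17 + 0 → 17
gcd(17, 141151): 141151 = 8303·17 + 0 → 17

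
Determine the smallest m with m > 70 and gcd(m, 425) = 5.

gcd(m, 425) = 5 forces 5 | m; write m = 5s. Then gcd(5s, 5·85) = 5·gcd(s, 85), so need gcd(s, 85) = 1.
5s > 70 gives s ≥ 15. The least s ≥ 15 coprime to 85 is 16, so m = 5·16 = 80.

80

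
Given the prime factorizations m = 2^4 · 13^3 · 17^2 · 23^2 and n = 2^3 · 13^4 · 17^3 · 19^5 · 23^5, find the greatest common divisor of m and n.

2687036456

min exponent per shared prime: 2^3 · 13^3 · 17^2 · 23^2 = 2687036456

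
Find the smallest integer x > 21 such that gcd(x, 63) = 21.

42

Multiples of 21 above 21: 21·2, 21·3, … . Need the cofactor coprime to 63/21 = 3.
Checking s = 2, 3, … the first with gcd(s, 3) = 1 is s = 2, giving 42.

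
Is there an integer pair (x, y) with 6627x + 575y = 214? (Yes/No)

gcd(6627, 575): 6627 = 11·575 + 302; 575 = 1·302 + 273; 302 = 1·273 + 29; 273 = 9·29 + 12; 29 = 2·12 + 5; 12 = 2·5 + 2; 5 = 2·2 + 1; 2 = 2·1 + 0 → 1
1 divides 214, so a solution exists.

Yes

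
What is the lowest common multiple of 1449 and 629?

gcd first: 1449 = 2·629 + 191; 629 = 3·191 + 56; 191 = 3·56 + 23; 56 = 2·23 + 10; 23 = 2·10 + 3; 10 = 3·3 + 1; 3 = 3·1 + 0 → gcd = 1
lcm = 1449·629/gcd = 911421/1 = 911421

911421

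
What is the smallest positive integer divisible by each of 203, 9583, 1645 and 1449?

13518786015

lcm(203, 9583) = 203·9583/gcd = 1945349/7 = 277907
lcm(277907, 1645) = 277907·1645/gcd = 457157015/7 = 65308145
lcm(65308145, 1449) = 65308145·1449/gcd = 94631502105/7 = 13518786015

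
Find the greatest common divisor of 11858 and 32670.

Euclid: 32670 = 2·11858 + 8954; 11858 = 1·8954 + 2904; 8954 = 3·2904 + 242; 2904 = 12·242 + 0. Last nonzero remainder: 242.

242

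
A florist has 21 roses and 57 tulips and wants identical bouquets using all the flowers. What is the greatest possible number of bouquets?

Euclid: 57 = 2·21 + 15; 21 = 1·15 + 6; 15 = 2·6 + 3; 6 = 2·3 + 0. Last nonzero remainder: 3.

3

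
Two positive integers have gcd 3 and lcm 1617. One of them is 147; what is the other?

33

m·n = gcd·lcm = 3·1617 = 4851, so n = 4851/147 = 33.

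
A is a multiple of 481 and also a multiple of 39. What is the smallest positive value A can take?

1443

gcd first: 481 = 12·39 + 13; 39 = 3·13 + 0 → gcd = 13
lcm = 481·39/gcd = 18759/13 = 1443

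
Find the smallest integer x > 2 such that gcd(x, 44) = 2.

Multiples of 2 above 2: 2·2, 2·3, … . Need the cofactor coprime to 44/2 = 22.
Checking s = 2, 3, … the first with gcd(s, 22) = 1 is s = 3, giving 6.

6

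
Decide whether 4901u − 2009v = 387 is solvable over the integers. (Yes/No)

By Bézout, 4901u − 2009v = 387 has integer solutions iff gcd(4901, 2009) | 387.
Euclid: 4901 = 2·2009 + 883; 2009 = 2·883 + 243; 883 = 3·243 + 154; 243 = 1·154 + 89; 154 = 1·89 + 65; 89 = 1·65 + 24; 65 = 2·24 + 17; 24 = 1·17 + 7; 17 = 2·7 + 3; 7 = 2·3 + 1; 3 = 3·1 + 0. gcd = 1; 387 mod 1 = 0. Yes.

Yes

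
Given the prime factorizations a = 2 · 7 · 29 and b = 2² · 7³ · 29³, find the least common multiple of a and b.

33461708

max exponent per prime: 2² · 7³ · 29³ = 33461708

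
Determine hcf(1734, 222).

6

1734 = 2 · 3 · 17²
222 = 2 · 3 · 37
Common: 2 · 3 = 6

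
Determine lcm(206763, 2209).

206763 = 3 · 41³; 2209 = 47²
max exponents: 3 · 41³ · 47² = 456739467

456739467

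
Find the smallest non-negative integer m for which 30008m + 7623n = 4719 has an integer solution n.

Reduce mod 7623: 30008m ≡ 4719 (mod 7623). With g = gcd(30008, 7623) = 121 dividing 4719, divide through: 248m ≡ 39 (mod 63).
Since gcd(248, 63) = 1, m ≡ 39·(248)⁻¹ ≡ 6 (mod 63). Smallest non-negative: 6.

6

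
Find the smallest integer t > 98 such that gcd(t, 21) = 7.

112

gcd(t, 21) = 7 forces 7 | t; write t = 7s. Then gcd(7s, 7·3) = 7·gcd(s, 3), so need gcd(s, 3) = 1.
7s > 98 gives s ≥ 15. The least s ≥ 15 coprime to 3 is 16, so t = 7·16 = 112.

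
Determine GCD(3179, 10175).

Euclid: 10175 = 3·3179 + 638; 3179 = 4·638 + 627; 638 = 1·627 + 11; 627 = 57·11 + 0. Last nonzero remainder: 11.

11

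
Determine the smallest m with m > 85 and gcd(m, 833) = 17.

833 = 17·49. Any m with gcd(m, 833) = 17 is a multiple of 17, say 17s, with s coprime to 49.
Need s > 85/17, so s ≥ 6. First s ≥ 6 with gcd(s, 49) = 1 is s = 6. Thus m = 17·6 = 102.

102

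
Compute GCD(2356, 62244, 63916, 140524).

2356 = 2² · 19 · 31; 62244 = 2² · 3² · 7 · 13 · 19; 63916 = 2² · 19 · 29²; 140524 = 2² · 19 · 43²
gcd takes min exponent of each prime: 2² · 19 = 76

76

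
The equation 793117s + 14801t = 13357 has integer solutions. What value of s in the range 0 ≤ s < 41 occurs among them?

34

Reduce mod 14801: 793117s ≡ 13357 (mod 14801). With g = gcd(793117, 14801) = 361 dividing 13357, divide through: 2197s ≡ 37 (mod 41).
Since gcd(2197, 41) = 1, s ≡ 37·(2197)⁻¹ ≡ 34 (mod 41). Smallest non-negative: 34.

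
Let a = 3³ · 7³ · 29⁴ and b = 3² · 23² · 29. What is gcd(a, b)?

261

min exponent per shared prime: 3² · 29 = 261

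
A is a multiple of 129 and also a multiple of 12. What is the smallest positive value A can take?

516

gcd first: 129 = 10·12 + 9; 12 = 1·9 + 3; 9 = 3·3 + 0 → gcd = 3
lcm = 129·12/gcd = 1548/3 = 516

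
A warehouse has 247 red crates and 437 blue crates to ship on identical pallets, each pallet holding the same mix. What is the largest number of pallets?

19

Euclid: 437 = 1·247 + 190; 247 = 1·190 + 57; 190 = 3·57 + 19; 57 = 3·19 + 0. Last nonzero remainder: 19.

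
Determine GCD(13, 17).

13 = 13
17 = 17
Common: 1 = 1

1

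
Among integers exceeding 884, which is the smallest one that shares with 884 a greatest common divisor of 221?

1105

gcd(k, 884) = 221 forces 221 | k; write k = 221s. Then gcd(221s, 221·4) = 221·gcd(s, 4), so need gcd(s, 4) = 1.
221s > 884 gives s ≥ 5. The least s ≥ 5 coprime to 4 is 5, so k = 221·5 = 1105.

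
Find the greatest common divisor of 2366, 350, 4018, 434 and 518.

2366 = 2 · 7 · 13²; 350 = 2 · 5² · 7; 4018 = 2 · 7² · 41; 434 = 2 · 7 · 31; 518 = 2 · 7 · 37
gcd takes min exponent of each prime: 2 · 7 = 14

14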